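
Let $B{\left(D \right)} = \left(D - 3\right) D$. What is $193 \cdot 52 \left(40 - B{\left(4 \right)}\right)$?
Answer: $361296$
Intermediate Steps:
$B{\left(D \right)} = D \left(-3 + D\right)$ ($B{\left(D \right)} = \left(-3 + D\right) D = D \left(-3 + D\right)$)
$193 \cdot 52 \left(40 - B{\left(4 \right)}\right) = 193 \cdot 52 \left(40 - 4 \left(-3 + 4\right)\right) = 10036 \left(40 - 4 \cdot 1\right) = 10036 \left(40 - 4\right) = 10036 \cdot 36 = 361296$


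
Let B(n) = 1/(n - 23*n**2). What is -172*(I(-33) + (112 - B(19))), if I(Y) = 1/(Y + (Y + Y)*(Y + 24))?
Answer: -22381892719/1161831 ≈ -19264.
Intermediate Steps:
I(Y) = 1/(Y + 2*Y*(24 + Y)) (I(Y) = 1/(Y + (2*Y)*(24 + Y)) = 1/(Y + 2*Y*(24 + Y)))
-172*(I(-33) + (112 - B(19))) = -172*(1/((-33)*(49 + 2*(-33))) + (112 - (-1)/(19*(-1 + 23*19)))) = -172*(-1/(33*(49 - 66)) + (112 - (-1)/(19*(-1 + 437)))) = -172*(-1/33/(-17) + (112 - (-1)/(19*436))) = -172*(-1/33*(-1/17) + (112 - (-1)/(19*436))) = -172*(1/561 + (112 - 1*(-1/8284))) = -172*(1/561 + (112 + 1/8284)) = -172*(1/561 + 927809/8284) = -172*520509133/4647324 = -22381892719/1161831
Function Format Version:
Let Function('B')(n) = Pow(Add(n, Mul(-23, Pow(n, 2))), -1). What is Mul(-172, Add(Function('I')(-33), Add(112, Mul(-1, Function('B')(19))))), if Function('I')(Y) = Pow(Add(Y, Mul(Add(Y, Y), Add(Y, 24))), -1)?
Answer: Rational(-22381892719, 1161831) ≈ -19264.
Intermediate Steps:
Function('I')(Y) = Pow(Add(Y, Mul(2, Y, Add(24, Y))), -1) (Function('I')(Y) = Pow(Add(Y, Mul(Mul(2, Y), Add(24, Y))), -1) = Pow(Add(Y, Mul(2, Y, Add(24, Y))), -1))
Mul(-172, Add(Function('I')(-33), Add(112, Mul(-1, Function('B')(19))))) = Mul(-172, Add(Mul(Pow(-33, -1), Pow(Add(49, Mul(2, -33)), -1)), Add(112, Mul(-1, Mul(-1, Pow(19, -1), Pow(Add(-1, Mul(23, 19)), -1)))))) = Mul(-172, Add(Mul(Rational(-1, 33), Pow(Add(49, -66), -1)), Add(112, Mul(-1, Mul(-1, Rational(1, 19), Pow(Add(-1, 437), -1)))))) = Mul(-172, Add(Mul(Rational(-1, 33), Pow(-17, -1)), Add(112, Mul(-1, Mul(-1, Rational(1, 19), Pow(436, -1)))))) = Mul(-172, Add(Mul(Rational(-1, 33), Rational(-1, 17)), Add(112, Mul(-1, Mul(-1, Rational(1, 19), Rational(1, 436)))))) = Mul(-172, Add(Rational(1, 561), Add(112, Mul(-1, Rational(-1, 8284))))) = Mul(-172, Add(Rational(1, 561), Add(112, Rational(1, 8284)))) = Mul(-172, Add(Rational(1, 561), Rational(927809, 8284))) = Mul(-172, Rational(520509133, 4647324)) = Rational(-22381892719, 1161831)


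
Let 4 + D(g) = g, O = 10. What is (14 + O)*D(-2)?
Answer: -144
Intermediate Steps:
D(g) = -4 + g
(14 + O)*D(-2) = (14 + 10)*(-4 - 2) = 24*(-6) = -144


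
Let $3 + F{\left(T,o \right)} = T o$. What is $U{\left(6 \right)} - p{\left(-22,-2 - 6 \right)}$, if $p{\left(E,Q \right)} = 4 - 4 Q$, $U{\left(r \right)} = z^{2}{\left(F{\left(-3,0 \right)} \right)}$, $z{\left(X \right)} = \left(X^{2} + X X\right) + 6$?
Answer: $540$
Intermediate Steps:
$F{\left(T,o \right)} = -3 + T o$
$z{\left(X \right)} = 6 + 2 X^{2}$ ($z{\left(X \right)} = \left(X^{2} + X^{2}\right) + 6 = 2 X^{2} + 6 = 6 + 2 X^{2}$)
$U{\left(r \right)} = 576$ ($U{\left(r \right)} = \left(6 + 2 \left(-3 - 0\right)^{2}\right)^{2} = \left(6 + 2 \left(-3 + 0\right)^{2}\right)^{2} = \left(6 + 2 \left(-3\right)^{2}\right)^{2} = \left(6 + 2 \cdot 9\right)^{2} = \left(6 + 18\right)^{2} = 24^{2} = 576$)
$U{\left(6 \right)} - p{\left(-22,-2 - 6 \right)} = 576 - \left(4 - 4 \left(-2 - 6\right)\right) = 576 - \left(4 - -32\right) = 576 - \left(4 + 32\right) = 576 - 36 = 540$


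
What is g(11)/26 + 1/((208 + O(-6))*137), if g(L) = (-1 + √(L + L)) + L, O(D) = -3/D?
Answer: 285671/742677 + √22/26 ≈ 0.56505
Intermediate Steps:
g(L) = -1 + L + √2*√L (g(L) = (-1 + √(2*L)) + L = (-1 + √2*√L) + L = -1 + L + √2*√L)
g(11)/26 + 1/((208 + O(-6))*137) = (-1 + 11 + √2*√11)/26 + 1/((208 - 3/(-6))*137) = (-1 + 11 + √22)*(1/26) + (1/137)/(208 - 3*(-⅙)) = (10 + √22)*(1/26) + (1/137)/(208 + ½) = (5/13 + √22/26) + (1/137)/(417/2) = (5/13 + √22/26) + (2/417)*(1/137) = (5/13 + √22/26) + 2/57129 = 285671/742677 + √22/26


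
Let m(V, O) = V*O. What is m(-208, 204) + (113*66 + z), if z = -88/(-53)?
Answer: -1853534/53 ≈ -34972.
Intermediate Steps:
m(V, O) = O*V
z = 88/53 (z = -88*(-1/53) = 88/53 ≈ 1.6604)
m(-208, 204) + (113*66 + z) = 204*(-208) + (113*66 + 88/53) = -42432 + (7458 + 88/53) = -42432 + 395362/53 = -1853534/53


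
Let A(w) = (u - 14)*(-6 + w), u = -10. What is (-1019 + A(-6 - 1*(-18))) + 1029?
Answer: -134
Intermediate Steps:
A(w) = 144 - 24*w (A(w) = (-10 - 14)*(-6 + w) = -24*(-6 + w) = 144 - 24*w)
(-1019 + A(-6 - 1*(-18))) + 1029 = (-1019 + (144 - 24*(-6 - 1*(-18)))) + 1029 = (-1019 + (144 - 24*(-6 + 18))) + 1029 = (-1019 + (144 - 24*12)) + 1029 = (-1019 + (144 - 288)) + 1029 = (-1019 - 144) + 1029 = -1163 + 1029 = -134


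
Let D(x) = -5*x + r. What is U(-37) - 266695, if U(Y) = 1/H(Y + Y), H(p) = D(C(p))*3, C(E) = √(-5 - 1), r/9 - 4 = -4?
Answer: -266695 + I*√6/90 ≈ -2.667e+5 + 0.027217*I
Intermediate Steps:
r = 0 (r = 36 + 9*(-4) = 36 - 36 = 0)
C(E) = I*√6 (C(E) = √(-6) = I*√6)
D(x) = -5*x (D(x) = -5*x + 0 = -5*x)
H(p) = -15*I*√6 (H(p) = -5*I*√6*3 = -15*I*√6)
U(Y) = I*√6/90 (U(Y) = 1/(-15*I*√6) = I*√6/90)
U(-37) - 266695 = I*√6/90 - 266695 = -266695 + I*√6/90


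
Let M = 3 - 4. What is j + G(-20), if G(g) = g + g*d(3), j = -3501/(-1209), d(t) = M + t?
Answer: -23013/403 ≈ -57.104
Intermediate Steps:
M = -1
d(t) = -1 + t
j = 1167/403 (j = -3501*(-1/1209) = 1167/403 ≈ 2.8958)
G(g) = 3*g (G(g) = g + g*(-1 + 3) = g + g*2 = g + 2*g = 3*g)
j + G(-20) = 1167/403 + 3*(-20) = 1167/403 - 60 = -23013/403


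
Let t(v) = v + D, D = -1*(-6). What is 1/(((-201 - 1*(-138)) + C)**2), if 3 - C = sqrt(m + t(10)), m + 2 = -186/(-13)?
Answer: 9581/33686416 - 195*sqrt(299)/67372832 ≈ 0.00023437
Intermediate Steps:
D = 6
m = 160/13 (m = -2 - 186/(-13) = -2 - 186*(-1/13) = -2 + 186/13 = 160/13 ≈ 12.308)
t(v) = 6 + v (t(v) = v + 6 = 6 + v)
C = 3 - 4*sqrt(299)/13 (C = 3 - sqrt(160/13 + (6 + 10)) = 3 - sqrt(160/13 + 16) = 3 - sqrt(368/13) = 3 - 4*sqrt(299)/13 ≈ -2.3205)
1/(((-201 - 1*(-138)) + C)**2) = 1/(((-201 - 1*(-138)) + (3 - 4*sqrt(299)/13))**2) = 1/(((-201 + 138) + (3 - 4*sqrt(299)/13))**2) = 1/((-63 + (3 - 4*sqrt(299)/13))**2) = 1/((-60 - 4*sqrt(299)/13)**2) = (-60 - 4*sqrt(299)/13)**(-2)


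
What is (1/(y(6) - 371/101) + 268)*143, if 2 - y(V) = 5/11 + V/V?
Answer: 133017027/3475 ≈ 38278.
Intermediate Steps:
y(V) = 6/11 (y(V) = 2 - (5/11 + V/V) = 2 - (5*(1/11) + 1) = 2 - (5/11 + 1) = 2 - 1*16/11 = 2 - 16/11 = 6/11)
(1/(y(6) - 371/101) + 268)*143 = (1/(6/11 - 371/101) + 268)*143 = (1/(-3475/1111) + 268)*143 = (-1111/3475 + 268)*143 = (930189/3475)*143 = 133017027/3475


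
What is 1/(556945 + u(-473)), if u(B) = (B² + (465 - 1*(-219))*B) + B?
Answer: 1/456669 ≈ 2.1898e-6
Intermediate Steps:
u(B) = B² + 685*B (u(B) = (B² + (465 + 219)*B) + B = (B² + 684*B) + B = B² + 685*B)
1/(556945 + u(-473)) = 1/(556945 - 473*(685 - 473)) = 1/(556945 - 473*212) = 1/(556945 - 100276) = 1/456669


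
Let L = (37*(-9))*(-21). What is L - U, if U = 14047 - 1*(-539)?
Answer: -7593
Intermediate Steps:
U = 14586 (U = 14047 + 539 = 14586)
L = 6993 (L = -333*(-21) = 6993)
L - U = 6993 - 1*14586 = 6993 - 14586 = -7593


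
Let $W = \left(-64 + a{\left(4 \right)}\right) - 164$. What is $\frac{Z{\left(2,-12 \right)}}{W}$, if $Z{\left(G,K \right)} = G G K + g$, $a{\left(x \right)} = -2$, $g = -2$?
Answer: $\frac{5}{23} \approx 0.21739$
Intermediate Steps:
$Z{\left(G,K \right)} = -2 + K G^{2}$ ($Z{\left(G,K \right)} = G G K - 2 = G^{2} K - 2 = K G^{2} - 2 = -2 + K G^{2}$)
$W = -230$ ($W = \left(-64 - 2\right) - 164 = -66 - 164 = -230$)
$\frac{Z{\left(2,-12 \right)}}{W} = \frac{-2 - 12 \cdot 2^{2}}{-230} = \left(-2 - 48\right) \left(- \frac{1}{230}\right) = \left(-50\right) \left(- \frac{1}{230}\right) = \frac{5}{23}$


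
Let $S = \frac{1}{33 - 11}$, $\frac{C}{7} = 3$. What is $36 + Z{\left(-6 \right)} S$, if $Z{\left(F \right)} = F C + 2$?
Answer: $\frac{334}{11} \approx 30.364$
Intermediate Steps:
$C = 21$ ($C = 7 \cdot 3 = 21$)
$S = \frac{1}{22} \approx 0.045455$
$Z{\left(F \right)} = 2 + 21 F$ ($Z{\left(F \right)} = F 21 + 2 = 21 F + 2 = 2 + 21 F$)
$36 + Z{\left(-6 \right)} S = 36 + \left(2 + 21 \left(-6\right)\right) \frac{1}{22} = 36 + \left(2 - 126\right) \frac{1}{22} = 36 - \frac{62}{11} = \frac{334}{11}$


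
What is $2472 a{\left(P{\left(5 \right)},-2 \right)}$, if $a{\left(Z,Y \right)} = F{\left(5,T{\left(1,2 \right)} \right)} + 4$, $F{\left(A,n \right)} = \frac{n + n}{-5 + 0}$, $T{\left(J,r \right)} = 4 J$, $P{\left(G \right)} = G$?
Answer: $\frac{29664}{5} \approx 5932.8$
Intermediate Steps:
$F{\left(A,n \right)} = - \frac{2 n}{5}$ ($F{\left(A,n \right)} = \frac{2 n}{-5} = 2 n \left(- \frac{1}{5}\right) = - \frac{2 n}{5}$)
$a{\left(Z,Y \right)} = \frac{12}{5}$ ($a{\left(Z,Y \right)} = - \frac{2 \cdot 4 \cdot 1}{5} + 4 = \left(- \frac{2}{5}\right) 4 + 4 = - \frac{8}{5} + 4 = \frac{12}{5}$)
$2472 a{\left(P{\left(5 \right)},-2 \right)} = 2472 \cdot \frac{12}{5} = \frac{29664}{5}$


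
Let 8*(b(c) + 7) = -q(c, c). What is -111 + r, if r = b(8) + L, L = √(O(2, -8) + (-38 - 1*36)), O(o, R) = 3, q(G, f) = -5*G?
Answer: -113 + I*√71 ≈ -113.0 + 8.4261*I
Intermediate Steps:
b(c) = -7 + 5*c/8 (b(c) = -7 + (-(-5)*c)/8 = -7 + (5*c)/8 = -7 + 5*c/8)
L = I*√71 (L = √(3 + (-38 - 1*36)) = √(3 + (-38 - 36)) = √(3 - 74) = √(-71) = I*√71 ≈ 8.4261*I)
r = -2 + I*√71 (r = (-7 + (5/8)*8) + I*√71 = (-7 + 5) + I*√71 = -2 + I*√71 ≈ -2.0 + 8.4261*I)
-111 + r = -111 + (-2 + I*√71) = -113 + I*√71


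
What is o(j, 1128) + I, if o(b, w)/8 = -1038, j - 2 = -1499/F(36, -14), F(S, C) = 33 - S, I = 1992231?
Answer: 1983927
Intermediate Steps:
j = 1505/3 (j = 2 - 1499/(33 - 1*36) = 2 - 1499/(33 - 36) = 2 - 1499/(-3) = 2 - 1499*(-⅓) = 2 + 1499/3 = 1505/3 ≈ 501.67)
o(b, w) = -8304 (o(b, w) = 8*(-1038) = -8304)
o(j, 1128) + I = -8304 + 1992231 = 1983927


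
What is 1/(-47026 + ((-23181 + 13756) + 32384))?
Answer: -1/24067 ≈ -4.1551e-5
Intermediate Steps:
1/(-47026 + ((-23181 + 13756) + 32384)) = 1/(-47026 + (-9425 + 32384)) = 1/(-47026 + 22959) = 1/(-24067) = -1/24067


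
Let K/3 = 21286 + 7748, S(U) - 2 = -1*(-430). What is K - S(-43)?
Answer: 86670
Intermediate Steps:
S(U) = 432 (S(U) = 2 - 1*(-430) = 2 + 430 = 432)
K = 87102 (K = 3*(21286 + 7748) = 3*29034 = 87102)
K - S(-43) = 87102 - 1*432 = 87102 - 432 = 86670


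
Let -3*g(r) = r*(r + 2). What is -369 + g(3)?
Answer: -374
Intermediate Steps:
g(r) = -r*(2 + r)/3 (g(r) = -r*(r + 2)/3 = -r*(2 + r)/3)
-369 + g(3) = -369 - ⅓*3*(2 + 3) = -369 - ⅓*3*5 = -369 - 5 = -374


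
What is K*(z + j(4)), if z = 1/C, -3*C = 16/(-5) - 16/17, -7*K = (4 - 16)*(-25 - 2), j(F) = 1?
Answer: -49167/616 ≈ -79.817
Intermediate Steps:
K = -324/7 (K = -(4 - 16)*(-25 - 2)/7 = -(-12)*(-27)/7 = -⅐*324 = -324/7 ≈ -46.286)
C = 352/255 (C = -(16/(-5) - 16/17)/3 = -(16*(-⅕) - 16*1/17)/3 = -(-16/5 - 16/17)/3 = -⅓*(-352/85) = 352/255 ≈ 1.3804)
z = 255/352 (z = 1/(352/255) = 255/352 ≈ 0.72443)
K*(z + j(4)) = -324*(255/352 + 1)/7 = -324/7*607/352 = -49167/616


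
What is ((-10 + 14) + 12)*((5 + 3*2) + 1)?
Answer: 192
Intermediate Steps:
((-10 + 14) + 12)*((5 + 3*2) + 1) = (4 + 12)*((5 + 6) + 1) = 16*(11 + 1) = 16*12 = 192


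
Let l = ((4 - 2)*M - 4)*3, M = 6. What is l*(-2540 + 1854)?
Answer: -16464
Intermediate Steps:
l = 24 (l = ((4 - 2)*6 - 4)*3 = (2*6 - 4)*3 = (12 - 4)*3 = 8*3 = 24)
l*(-2540 + 1854) = 24*(-2540 + 1854) = 24*(-686) = -16464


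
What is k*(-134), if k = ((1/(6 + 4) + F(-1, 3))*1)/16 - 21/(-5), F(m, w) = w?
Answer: -47101/80 ≈ -588.76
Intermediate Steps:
k = 703/160 (k = ((1/(6 + 4) + 3)*1)/16 - 21/(-5) = ((1/10 + 3)*1)*(1/16) - 21*(-1/5) = ((1/10 + 3)*1)*(1/16) + 21/5 = ((31/10)*1)*(1/16) + 21/5 = (31/10)*(1/16) + 21/5 = 31/160 + 21/5 = 703/160 ≈ 4.3938)
k*(-134) = (703/160)*(-134) = -47101/80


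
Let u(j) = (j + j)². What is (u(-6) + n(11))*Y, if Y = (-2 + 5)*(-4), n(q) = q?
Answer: -1860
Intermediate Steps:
u(j) = 4*j² (u(j) = (2*j)² = 4*j²)
Y = -12 (Y = 3*(-4) = -12)
(u(-6) + n(11))*Y = (4*(-6)² + 11)*(-12) = (4*36 + 11)*(-12) = (144 + 11)*(-12) = 155*(-12) = -1860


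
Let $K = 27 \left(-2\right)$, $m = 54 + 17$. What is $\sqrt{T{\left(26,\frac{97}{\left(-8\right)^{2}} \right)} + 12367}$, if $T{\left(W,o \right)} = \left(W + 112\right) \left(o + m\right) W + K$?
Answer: $\frac{\sqrt{4359985}}{4} \approx 522.01$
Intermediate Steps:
$m = 71$
$K = -54$
$T{\left(W,o \right)} = -54 + W \left(71 + o\right) \left(112 + W\right)$ ($T{\left(W,o \right)} = \left(W + 112\right) \left(o + 71\right) W - 54 = \left(112 + W\right) \left(71 + o\right) W - 54 = \left(71 + o\right) \left(112 + W\right) W - 54 = W \left(71 + o\right) \left(112 + W\right) - 54 = -54 + W \left(71 + o\right) \left(112 + W\right)$)
$\sqrt{T{\left(26,\frac{97}{\left(-8\right)^{2}} \right)} + 12367} = \sqrt{\left(-54 + 71 \cdot 26^{2} + 7952 \cdot 26 + \frac{97}{\left(-8\right)^{2}} \cdot 26^{2} + 112 \cdot 26 \frac{97}{\left(-8\right)^{2}}\right) + 12367} = \sqrt{\left(-54 + 71 \cdot 676 + 206752 + \frac{97}{64} \cdot 676 + 112 \cdot 26 \cdot \frac{97}{64}\right) + 12367} = \sqrt{\left(-54 + 47996 + 206752 + 97 \cdot \frac{1}{64} \cdot 676 + 112 \cdot 26 \cdot 97 \cdot \frac{1}{64}\right) + 12367} = \sqrt{\left(-54 + 47996 + 206752 + \frac{97}{64} \cdot 676 + 112 \cdot 26 \cdot \frac{97}{64}\right) + 12367} = \sqrt{\left(-54 + 47996 + 206752 + \frac{16393}{16} + \frac{8827}{2}\right) + 12367} = \sqrt{\frac{4162113}{16} + 12367} = \sqrt{\frac{4359985}{16}} = \frac{\sqrt{4359985}}{4}$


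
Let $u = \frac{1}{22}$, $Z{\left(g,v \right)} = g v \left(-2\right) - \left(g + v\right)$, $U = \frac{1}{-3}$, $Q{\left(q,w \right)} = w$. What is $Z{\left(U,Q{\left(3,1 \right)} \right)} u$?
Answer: $0$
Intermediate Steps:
$U = - \frac{1}{3} \approx -0.33333$
$Z{\left(g,v \right)} = - g - v - 2 g v$ ($Z{\left(g,v \right)} = - 2 g v - \left(g + v\right) = - g - v - 2 g v$)
$u = \frac{1}{22} \approx 0.045455$
$Z{\left(U,Q{\left(3,1 \right)} \right)} u = \left(\left(-1\right) \left(- \frac{1}{3}\right) - 1 - \left(- \frac{2}{3}\right) 1\right) \frac{1}{22} = \left(\frac{1}{3} - 1 + \frac{2}{3}\right) \frac{1}{22} = 0 \cdot \frac{1}{22} = 0$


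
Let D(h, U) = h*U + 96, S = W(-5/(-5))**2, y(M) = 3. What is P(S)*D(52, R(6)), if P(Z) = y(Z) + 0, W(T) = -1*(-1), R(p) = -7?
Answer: -804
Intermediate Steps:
W(T) = 1
S = 1 (S = 1**2 = 1)
D(h, U) = 96 + U*h (D(h, U) = U*h + 96 = 96 + U*h)
P(Z) = 3 (P(Z) = 3 + 0 = 3)
P(S)*D(52, R(6)) = 3*(96 - 7*52) = 3*(96 - 364) = 3*(-268) = -804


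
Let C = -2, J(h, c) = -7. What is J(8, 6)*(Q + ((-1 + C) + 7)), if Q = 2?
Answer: -42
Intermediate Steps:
J(8, 6)*(Q + ((-1 + C) + 7)) = -7*(2 + ((-1 - 2) + 7)) = -7*(2 + (-3 + 7)) = -7*(2 + 4) = -7*6 = -42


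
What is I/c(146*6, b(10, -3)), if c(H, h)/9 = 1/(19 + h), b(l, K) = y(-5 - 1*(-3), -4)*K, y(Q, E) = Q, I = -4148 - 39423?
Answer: -1089275/9 ≈ -1.2103e+5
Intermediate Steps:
I = -43571
b(l, K) = -2*K (b(l, K) = (-5 - 1*(-3))*K = (-5 + 3)*K = -2*K)
c(H, h) = 9/(19 + h)
I/c(146*6, b(10, -3)) = -43571/(9/(19 - 2*(-3))) = -43571/(9/(19 + 6)) = -43571/(9/25) = -43571/(9*(1/25)) = -43571/9/25 = -43571*25/9 = -1089275/9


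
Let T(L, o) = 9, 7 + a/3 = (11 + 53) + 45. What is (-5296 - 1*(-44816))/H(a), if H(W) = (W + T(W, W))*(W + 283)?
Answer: 416/1953 ≈ 0.21301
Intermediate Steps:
a = 306 (a = -21 + 3*((11 + 53) + 45) = -21 + 3*(64 + 45) = -21 + 3*109 = -21 + 327 = 306)
H(W) = (9 + W)*(283 + W) (H(W) = (W + 9)*(W + 283) = (9 + W)*(283 + W))
(-5296 - 1*(-44816))/H(a) = (-5296 - 1*(-44816))/(2547 + 306² + 292*306) = (-5296 + 44816)/(2547 + 93636 + 89352) = 39520/185535 = 39520*(1/185535) = 416/1953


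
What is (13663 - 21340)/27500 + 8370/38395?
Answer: -12916683/211172500 ≈ -0.061167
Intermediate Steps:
(13663 - 21340)/27500 + 8370/38395 = -7677*1/27500 + 8370*(1/38395) = -7677/27500 + 1674/7679 = -12916683/211172500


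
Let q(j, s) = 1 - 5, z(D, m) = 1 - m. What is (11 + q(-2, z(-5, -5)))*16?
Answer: 112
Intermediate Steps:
q(j, s) = -4
(11 + q(-2, z(-5, -5)))*16 = (11 - 4)*16 = 7*16 = 112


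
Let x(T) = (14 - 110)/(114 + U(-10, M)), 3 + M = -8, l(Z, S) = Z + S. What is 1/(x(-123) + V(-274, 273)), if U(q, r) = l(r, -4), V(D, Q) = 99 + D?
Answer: -33/5807 ≈ -0.0056828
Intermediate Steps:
l(Z, S) = S + Z
M = -11 (M = -3 - 8 = -11)
U(q, r) = -4 + r
x(T) = -32/33 (x(T) = (14 - 110)/(114 + (-4 - 11)) = -96/(114 - 15) = -96/99 = -96*1/99 = -32/33)
1/(x(-123) + V(-274, 273)) = 1/(-32/33 + (99 - 274)) = 1/(-32/33 - 175) = 1/(-5807/33) = -33/5807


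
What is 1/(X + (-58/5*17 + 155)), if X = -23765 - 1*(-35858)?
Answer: 5/60254 ≈ 8.2982e-5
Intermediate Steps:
X = 12093 (X = -23765 + 35858 = 12093)
1/(X + (-58/5*17 + 155)) = 1/(12093 + (-58/5*17 + 155)) = 1/(12093 + (-986/5 + 155)) = 1/(12093 - 211/5) = 1/(60254/5) = 5/60254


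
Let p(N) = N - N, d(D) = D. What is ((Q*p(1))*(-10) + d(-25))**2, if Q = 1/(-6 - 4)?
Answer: 625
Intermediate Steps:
Q = -1/10 (Q = 1/(-10) = -1/10 ≈ -0.10000)
p(N) = 0
((Q*p(1))*(-10) + d(-25))**2 = (-1/10*0*(-10) - 25)**2 = (0*(-10) - 25)**2 = (0 - 25)**2 = (-25)**2 = 625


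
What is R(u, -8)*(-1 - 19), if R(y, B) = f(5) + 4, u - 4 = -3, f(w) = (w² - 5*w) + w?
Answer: -180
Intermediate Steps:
f(w) = w² - 4*w
u = 1 (u = 4 - 3 = 1)
R(y, B) = 9 (R(y, B) = 5*(-4 + 5) + 4 = 5*1 + 4 = 5 + 4 = 9)
R(u, -8)*(-1 - 19) = 9*(-1 - 19) = 9*(-20) = -180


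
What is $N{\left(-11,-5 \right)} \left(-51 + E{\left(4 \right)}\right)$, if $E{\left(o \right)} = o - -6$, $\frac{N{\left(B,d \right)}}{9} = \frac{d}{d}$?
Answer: $-369$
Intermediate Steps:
$N{\left(B,d \right)} = 9$ ($N{\left(B,d \right)} = 9 \frac{d}{d} = 9 \cdot 1 = 9$)
$E{\left(o \right)} = 6 + o$ ($E{\left(o \right)} = o + 6 = 6 + o$)
$N{\left(-11,-5 \right)} \left(-51 + E{\left(4 \right)}\right) = 9 \left(-51 + \left(6 + 4\right)\right) = 9 \left(-51 + 10\right) = 9 \left(-41\right) = -369$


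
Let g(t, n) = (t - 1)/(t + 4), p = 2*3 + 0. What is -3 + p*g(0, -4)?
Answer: -9/2 ≈ -4.5000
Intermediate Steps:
p = 6 (p = 6 + 0 = 6)
g(t, n) = (-1 + t)/(4 + t)
-3 + p*g(0, -4) = -3 + 6*((-1 + 0)/(4 + 0)) = -3 + 6*(-1/4) = -3 - 3/2 = -9/2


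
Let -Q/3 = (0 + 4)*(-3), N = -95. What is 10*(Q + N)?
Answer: -590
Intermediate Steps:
Q = 36 (Q = -3*(0 + 4)*(-3) = -12*(-3) = -3*(-12) = 36)
10*(Q + N) = 10*(36 - 95) = 10*(-59) = -590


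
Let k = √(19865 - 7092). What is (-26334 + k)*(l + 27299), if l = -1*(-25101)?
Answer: -1379901600 + 52400*√12773 ≈ -1.3740e+9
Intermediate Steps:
l = 25101
k = √12773 ≈ 113.02
(-26334 + k)*(l + 27299) = (-26334 + √12773)*(25101 + 27299) = (-26334 + √12773)*52400 = -1379901600 + 52400*√12773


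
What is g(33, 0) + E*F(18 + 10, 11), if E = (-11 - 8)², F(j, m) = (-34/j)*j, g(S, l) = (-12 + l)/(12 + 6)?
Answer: -36824/3 ≈ -12275.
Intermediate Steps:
g(S, l) = -⅔ + l/18 (g(S, l) = (-12 + l)/18 = (-12 + l)*(1/18) = -⅔ + l/18)
F(j, m) = -34
E = 361 (E = (-19)² = 361)
g(33, 0) + E*F(18 + 10, 11) = (-⅔ + (1/18)*0) + 361*(-34) = (-⅔ + 0) - 12274 = -⅔ - 12274 = -36824/3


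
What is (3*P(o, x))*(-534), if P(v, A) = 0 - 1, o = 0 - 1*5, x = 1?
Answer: 1602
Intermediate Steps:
o = -5 (o = 0 - 5 = -5)
P(v, A) = -1
(3*P(o, x))*(-534) = (3*(-1))*(-534) = -3*(-534) = 1602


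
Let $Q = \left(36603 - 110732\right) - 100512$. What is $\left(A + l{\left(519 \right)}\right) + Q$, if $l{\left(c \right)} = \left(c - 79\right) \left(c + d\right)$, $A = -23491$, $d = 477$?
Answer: $240108$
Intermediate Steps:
$l{\left(c \right)} = \left(-79 + c\right) \left(477 + c\right)$ ($l{\left(c \right)} = \left(c - 79\right) \left(c + 477\right) = \left(-79 + c\right) \left(477 + c\right)$)
$Q = -174641$ ($Q = -74129 - 100512 = -174641$)
$\left(A + l{\left(519 \right)}\right) + Q = \left(-23491 + \left(-37683 + 519^{2} + 398 \cdot 519\right)\right) - 174641 = \left(-23491 + \left(-37683 + 269361 + 206562\right)\right) - 174641 = \left(-23491 + 438240\right) - 174641 = 414749 - 174641 = 240108$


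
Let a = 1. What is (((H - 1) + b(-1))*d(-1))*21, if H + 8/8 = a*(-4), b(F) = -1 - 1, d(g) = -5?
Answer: 840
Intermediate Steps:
b(F) = -2
H = -5 (H = -1 + 1*(-4) = -1 - 4 = -5)
(((H - 1) + b(-1))*d(-1))*21 = (((-5 - 1) - 2)*(-5))*21 = ((-6 - 2)*(-5))*21 = -8*(-5)*21 = 40*21 = 840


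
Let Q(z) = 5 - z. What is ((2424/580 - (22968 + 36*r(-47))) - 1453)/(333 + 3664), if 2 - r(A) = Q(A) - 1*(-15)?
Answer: -3201139/579565 ≈ -5.5233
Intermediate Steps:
r(A) = -18 + A (r(A) = 2 - ((5 - A) - 1*(-15)) = 2 - ((5 - A) + 15) = 2 - (20 - A) = 2 + (-20 + A) = -18 + A)
((2424/580 - (22968 + 36*r(-47))) - 1453)/(333 + 3664) = ((2424/580 - 36/(1/(638 + (-18 - 47)))) - 1453)/(333 + 3664) = ((2424*(1/580) - 36/(1/(638 - 65))) - 1453)/3997 = ((606/145 - 36/(1/573)) - 1453)*(1/3997) = ((606/145 - 36/1/573) - 1453)*(1/3997) = ((606/145 - 36*573) - 1453)*(1/3997) = ((606/145 - 20628) - 1453)*(1/3997) = (-2990454/145 - 1453)*(1/3997) = -3201139/145*1/3997 = -3201139/579565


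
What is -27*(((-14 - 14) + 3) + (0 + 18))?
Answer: 189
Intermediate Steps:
-27*(((-14 - 14) + 3) + (0 + 18)) = -27*((-28 + 3) + 18) = -27*(-25 + 18) = -27*(-7) = 189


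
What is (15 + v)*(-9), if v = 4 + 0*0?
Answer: -171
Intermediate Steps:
v = 4 (v = 4 + 0 = 4)
(15 + v)*(-9) = (15 + 4)*(-9) = 19*(-9) = -171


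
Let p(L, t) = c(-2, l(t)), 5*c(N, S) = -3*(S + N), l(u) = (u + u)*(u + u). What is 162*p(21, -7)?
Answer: -94284/5 ≈ -18857.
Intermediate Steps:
l(u) = 4*u² (l(u) = (2*u)*(2*u) = 4*u²)
c(N, S) = -3*N/5 - 3*S/5 (c(N, S) = (-3*(S + N))/5 = (-3*(N + S))/5 = (-3*N - 3*S)/5 = -3*N/5 - 3*S/5)
p(L, t) = 6/5 - 12*t²/5 (p(L, t) = -⅗*(-2) - 12*t²/5 = 6/5 - 12*t²/5)
162*p(21, -7) = 162*(6/5 - 12/5*(-7)²) = 162*(6/5 - 12/5*49) = 162*(6/5 - 588/5) = 162*(-582/5) = -94284/5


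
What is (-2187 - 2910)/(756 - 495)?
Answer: -1699/87 ≈ -19.529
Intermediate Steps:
(-2187 - 2910)/(756 - 495) = -5097/261 = -5097*1/261 = -1699/87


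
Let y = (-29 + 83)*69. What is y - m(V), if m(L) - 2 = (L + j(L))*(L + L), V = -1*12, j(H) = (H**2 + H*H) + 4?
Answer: 10444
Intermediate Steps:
j(H) = 4 + 2*H**2 (j(H) = (H**2 + H**2) + 4 = 2*H**2 + 4 = 4 + 2*H**2)
V = -12
m(L) = 2 + 2*L*(4 + L + 2*L**2) (m(L) = 2 + (L + (4 + 2*L**2))*(L + L) = 2 + (4 + L + 2*L**2)*(2*L) = 2 + 2*L*(4 + L + 2*L**2))
y = 3726 (y = 54*69 = 3726)
y - m(V) = 3726 - (2 + 2*(-12)**2 + 4*(-12)*(2 + (-12)**2)) = 3726 - (2 + 2*144 + 4*(-12)*(2 + 144)) = 3726 - (2 + 288 + 4*(-12)*146) = 3726 - (2 + 288 - 7008) = 3726 - 1*(-6718) = 3726 + 6718 = 10444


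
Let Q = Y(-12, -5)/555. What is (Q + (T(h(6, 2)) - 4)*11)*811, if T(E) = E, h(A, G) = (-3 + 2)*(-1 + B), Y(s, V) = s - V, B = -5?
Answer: 9896633/555 ≈ 17832.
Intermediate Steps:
h(A, G) = 6 (h(A, G) = (-3 + 2)*(-1 - 5) = -1*(-6) = 6)
Q = -7/555 (Q = (-12 - 1*(-5))/555 = (-12 + 5)*(1/555) = -7*1/555 = -7/555 ≈ -0.012613)
(Q + (T(h(6, 2)) - 4)*11)*811 = (-7/555 + (6 - 4)*11)*811 = (-7/555 + 2*11)*811 = (-7/555 + 22)*811 = (12203/555)*811 = 9896633/555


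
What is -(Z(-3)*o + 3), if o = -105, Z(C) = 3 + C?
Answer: -3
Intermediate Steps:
-(Z(-3)*o + 3) = -((3 - 3)*(-105) + 3) = -(0*(-105) + 3) = -(0 + 3) = -1*3 = -3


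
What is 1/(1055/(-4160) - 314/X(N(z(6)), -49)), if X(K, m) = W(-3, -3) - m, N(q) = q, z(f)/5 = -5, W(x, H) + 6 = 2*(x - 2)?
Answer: -27456/268211 ≈ -0.10237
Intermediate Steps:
W(x, H) = -10 + 2*x (W(x, H) = -6 + 2*(x - 2) = -6 + 2*(-2 + x) = -6 + (-4 + 2*x) = -10 + 2*x)
z(f) = -25 (z(f) = 5*(-5) = -25)
X(K, m) = -16 - m (X(K, m) = (-10 + 2*(-3)) - m = (-10 - 6) - m = -16 - m)
1/(1055/(-4160) - 314/X(N(z(6)), -49)) = 1/(1055/(-4160) - 314/(-16 - 1*(-49))) = 1/(1055*(-1/4160) - 314/(-16 + 49)) = 1/(-211/832 - 314/33) = 1/(-268211/27456) = -27456/268211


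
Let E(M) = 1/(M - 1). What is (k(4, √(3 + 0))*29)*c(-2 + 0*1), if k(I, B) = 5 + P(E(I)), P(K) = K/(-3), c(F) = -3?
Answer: -1276/3 ≈ -425.33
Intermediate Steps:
E(M) = 1/(-1 + M)
P(K) = -K/3 (P(K) = K*(-⅓) = -K/3)
k(I, B) = 5 - 1/(3*(-1 + I))
(k(4, √(3 + 0))*29)*c(-2 + 0*1) = (((-16 + 15*4)/(3*(-1 + 4)))*29)*(-3) = (((⅓)*(-16 + 60)/3)*29)*(-3) = (((⅓)*(⅓)*44)*29)*(-3) = ((44/9)*29)*(-3) = (1276/9)*(-3) = -1276/3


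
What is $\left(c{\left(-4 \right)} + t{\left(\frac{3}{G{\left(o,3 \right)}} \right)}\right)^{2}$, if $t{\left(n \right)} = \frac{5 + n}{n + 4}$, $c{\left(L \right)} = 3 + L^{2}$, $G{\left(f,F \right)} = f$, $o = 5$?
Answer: $\frac{216225}{529} \approx 408.74$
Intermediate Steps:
$t{\left(n \right)} = \frac{5 + n}{4 + n}$
$\left(c{\left(-4 \right)} + t{\left(\frac{3}{G{\left(o,3 \right)}} \right)}\right)^{2} = \left(\left(3 + \left(-4\right)^{2}\right) + \frac{5 + \frac{3}{5}}{4 + \frac{3}{5}}\right)^{2} = \left(\left(3 + 16\right) + \frac{5 + 3 \cdot \frac{1}{5}}{4 + 3 \cdot \frac{1}{5}}\right)^{2} = \left(19 + \frac{5 + \frac{3}{5}}{4 + \frac{3}{5}}\right)^{2} = \left(19 + \frac{1}{\frac{23}{5}} \cdot \frac{28}{5}\right)^{2} = \left(19 + \frac{5}{23} \cdot \frac{28}{5}\right)^{2} = \left(19 + \frac{28}{23}\right)^{2} = \left(\frac{465}{23}\right)^{2} = \frac{216225}{529}$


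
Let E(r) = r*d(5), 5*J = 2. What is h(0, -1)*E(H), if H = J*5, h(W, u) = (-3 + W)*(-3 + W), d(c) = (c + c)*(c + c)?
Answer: 1800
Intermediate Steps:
J = ⅖ (J = (⅕)*2 = ⅖ ≈ 0.40000)
d(c) = 4*c² (d(c) = (2*c)*(2*c) = 4*c²)
h(W, u) = (-3 + W)²
H = 2 (H = (⅖)*5 = 2)
E(r) = 100*r (E(r) = r*(4*5²) = r*(4*25) = r*100 = 100*r)
h(0, -1)*E(H) = (-3 + 0)²*(100*2) = (-3)²*200 = 9*200 = 1800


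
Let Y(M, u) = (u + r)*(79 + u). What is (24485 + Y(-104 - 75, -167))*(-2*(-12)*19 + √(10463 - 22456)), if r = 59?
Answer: 15498984 + 33989*I*√11993 ≈ 1.5499e+7 + 3.7222e+6*I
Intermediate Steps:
Y(M, u) = (59 + u)*(79 + u) (Y(M, u) = (u + 59)*(79 + u) = (59 + u)*(79 + u))
(24485 + Y(-104 - 75, -167))*(-2*(-12)*19 + √(10463 - 22456)) = (24485 + (4661 + (-167)² + 138*(-167)))*(-2*(-12)*19 + √(10463 - 22456)) = (24485 + (4661 + 27889 - 23046))*(24*19 + √(-11993)) = (24485 + 9504)*(456 + I*√11993) = 33989*(456 + I*√11993) = 15498984 + 33989*I*√11993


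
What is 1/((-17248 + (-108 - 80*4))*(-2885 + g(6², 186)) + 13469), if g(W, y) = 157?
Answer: 1/48233597 ≈ 2.0732e-8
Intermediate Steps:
1/((-17248 + (-108 - 80*4))*(-2885 + g(6², 186)) + 13469) = 1/((-17248 + (-108 - 80*4))*(-2885 + 157) + 13469) = 1/((-17248 + (-108 - 320))*(-2728) + 13469) = 1/((-17248 - 428)*(-2728) + 13469) = 1/(-17676*(-2728) + 13469) = 1/(48220128 + 13469) = 1/48233597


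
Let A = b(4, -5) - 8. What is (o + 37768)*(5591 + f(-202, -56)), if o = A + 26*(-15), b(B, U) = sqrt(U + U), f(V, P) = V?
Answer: 201386930 + 5389*I*sqrt(10) ≈ 2.0139e+8 + 17042.0*I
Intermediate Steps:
b(B, U) = sqrt(2)*sqrt(U) (b(B, U) = sqrt(2*U) = sqrt(2)*sqrt(U))
A = -8 + I*sqrt(10) (A = sqrt(2)*sqrt(-5) - 8 = sqrt(2)*(I*sqrt(5)) - 8 = I*sqrt(10) - 8 = -8 + I*sqrt(10) ≈ -8.0 + 3.1623*I)
o = -398 + I*sqrt(10) (o = (-8 + I*sqrt(10)) + 26*(-15) = (-8 + I*sqrt(10)) - 390 = -398 + I*sqrt(10) ≈ -398.0 + 3.1623*I)
(o + 37768)*(5591 + f(-202, -56)) = ((-398 + I*sqrt(10)) + 37768)*(5591 - 202) = (37370 + I*sqrt(10))*5389 = 201386930 + 5389*I*sqrt(10)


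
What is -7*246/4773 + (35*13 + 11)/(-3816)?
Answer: -1465895/3035628 ≈ -0.48290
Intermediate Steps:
-7*246/4773 + (35*13 + 11)/(-3816) = -1722*1/4773 + (455 + 11)*(-1/3816) = -574/1591 + 466*(-1/3816) = -574/1591 - 233/1908 = -1465895/3035628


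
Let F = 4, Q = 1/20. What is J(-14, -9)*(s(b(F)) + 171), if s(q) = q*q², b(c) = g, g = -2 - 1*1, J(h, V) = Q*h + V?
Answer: -6984/5 ≈ -1396.8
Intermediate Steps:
Q = 1/20 ≈ 0.050000
J(h, V) = V + h/20 (J(h, V) = h/20 + V = V + h/20)
g = -3 (g = -2 - 1 = -3)
b(c) = -3
s(q) = q³
J(-14, -9)*(s(b(F)) + 171) = (-9 + (1/20)*(-14))*((-3)³ + 171) = (-9 - 7/10)*(-27 + 171) = -97/10*144 = -6984/5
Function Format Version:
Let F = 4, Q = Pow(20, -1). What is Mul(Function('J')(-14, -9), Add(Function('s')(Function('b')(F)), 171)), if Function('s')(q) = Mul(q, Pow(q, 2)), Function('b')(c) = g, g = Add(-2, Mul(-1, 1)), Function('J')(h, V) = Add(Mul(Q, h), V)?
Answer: Rational(-6984, 5) ≈ -1396.8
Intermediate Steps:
Q = Rational(1, 20) ≈ 0.050000
Function('J')(h, V) = Add(V, Mul(Rational(1, 20), h)) (Function('J')(h, V) = Add(Mul(Rational(1, 20), h), V) = Add(V, Mul(Rational(1, 20), h)))
g = -3 (g = Add(-2, -1) = -3)
Function('b')(c) = -3
Function('s')(q) = Pow(q, 3)
Mul(Function('J')(-14, -9), Add(Function('s')(Function('b')(F)), 171)) = Mul(Add(-9, Mul(Rational(1, 20), -14)), Add(Pow(-3, 3), 171)) = Mul(Add(-9, Rational(-7, 10)), Add(-27, 171)) = Mul(Rational(-97, 10), 144) = Rational(-6984, 5)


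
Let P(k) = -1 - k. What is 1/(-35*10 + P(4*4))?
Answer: -1/367 ≈ -0.0027248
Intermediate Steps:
1/(-35*10 + P(4*4)) = 1/(-35*10 + (-1 - 4*4)) = 1/(-350 + (-1 - 1*16)) = 1/(-350 + (-1 - 16)) = 1/(-350 - 17) = 1/(-367) = -1/367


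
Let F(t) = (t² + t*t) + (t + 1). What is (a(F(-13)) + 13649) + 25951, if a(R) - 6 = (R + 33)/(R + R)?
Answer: 25823471/652 ≈ 39607.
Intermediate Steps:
F(t) = 1 + t + 2*t² (F(t) = (t² + t²) + (1 + t) = 2*t² + (1 + t) = 1 + t + 2*t²)
a(R) = 6 + (33 + R)/(2*R) (a(R) = 6 + (R + 33)/(R + R) = 6 + (33 + R)/((2*R)) = 6 + (33 + R)*(1/(2*R)) = 6 + (33 + R)/(2*R))
(a(F(-13)) + 13649) + 25951 = ((33 + 13*(1 - 13 + 2*(-13)²))/(2*(1 - 13 + 2*(-13)²)) + 13649) + 25951 = ((33 + 13*(1 - 13 + 2*169))/(2*(1 - 13 + 2*169)) + 13649) + 25951 = ((33 + 13*(1 - 13 + 338))/(2*(1 - 13 + 338)) + 13649) + 25951 = ((½)*(33 + 13*326)/326 + 13649) + 25951 = ((½)*(1/326)*(33 + 4238) + 13649) + 25951 = ((½)*(1/326)*4271 + 13649) + 25951 = (4271/652 + 13649) + 25951 = 8903419/652 + 25951 = 25823471/652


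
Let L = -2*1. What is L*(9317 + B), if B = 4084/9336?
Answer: -21746899/1167 ≈ -18635.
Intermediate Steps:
B = 1021/2334 (B = 4084*(1/9336) = 1021/2334 ≈ 0.43745)
L = -2
L*(9317 + B) = -2*(9317 + 1021/2334) = -2*21746899/2334 = -21746899/1167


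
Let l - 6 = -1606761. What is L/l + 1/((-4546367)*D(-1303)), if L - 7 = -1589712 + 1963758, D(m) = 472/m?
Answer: -802672712091107/3447911813088120 ≈ -0.23280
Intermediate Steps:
l = -1606755 (l = 6 - 1606761 = -1606755)
L = 374053 (L = 7 + (-1589712 + 1963758) = 7 + 374046 = 374053)
L/l + 1/((-4546367)*D(-1303)) = 374053/(-1606755) + 1/((-4546367)*((472/(-1303)))) = 374053*(-1/1606755) - 1/(4546367*(472*(-1/1303))) = -374053/1606755 - 1/(4546367*(-472/1303)) = -374053/1606755 - 1/4546367*(-1303/472) = -374053/1606755 + 1303/2145885224 = -802672712091107/3447911813088120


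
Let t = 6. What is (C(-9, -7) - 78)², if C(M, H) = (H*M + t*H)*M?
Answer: 71289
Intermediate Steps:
C(M, H) = M*(6*H + H*M) (C(M, H) = (H*M + 6*H)*M = (6*H + H*M)*M = M*(6*H + H*M))
(C(-9, -7) - 78)² = (-7*(-9)*(6 - 9) - 78)² = (-7*(-9)*(-3) - 78)² = (-189 - 78)² = (-267)² = 71289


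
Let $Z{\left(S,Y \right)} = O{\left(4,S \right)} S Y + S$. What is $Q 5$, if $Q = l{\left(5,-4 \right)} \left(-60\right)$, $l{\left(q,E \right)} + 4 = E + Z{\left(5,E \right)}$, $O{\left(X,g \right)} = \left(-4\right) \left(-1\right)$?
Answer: $24900$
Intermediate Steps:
$O{\left(X,g \right)} = 4$
$Z{\left(S,Y \right)} = S + 4 S Y$ ($Z{\left(S,Y \right)} = 4 S Y + S = S + 4 S Y$)
$l{\left(q,E \right)} = 1 + 21 E$ ($l{\left(q,E \right)} = -4 + \left(E + 5 \left(1 + 4 E\right)\right) = -4 + \left(E + \left(5 + 20 E\right)\right) = -4 + \left(5 + 21 E\right) = 1 + 21 E$)
$Q = 4980$ ($Q = \left(1 + 21 \left(-4\right)\right) \left(-60\right) = \left(1 - 84\right) \left(-60\right) = \left(-83\right) \left(-60\right) = 4980$)
$Q 5 = 4980 \cdot 5 = 24900$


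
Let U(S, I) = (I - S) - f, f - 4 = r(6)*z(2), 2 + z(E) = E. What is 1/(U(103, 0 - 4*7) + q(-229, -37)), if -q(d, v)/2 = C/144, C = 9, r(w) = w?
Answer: -8/1081 ≈ -0.0074006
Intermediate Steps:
z(E) = -2 + E
f = 4 (f = 4 + 6*(-2 + 2) = 4 + 6*0 = 4 + 0 = 4)
U(S, I) = -4 + I - S (U(S, I) = (I - S) - 1*4 = (I - S) - 4 = -4 + I - S)
q(d, v) = -1/8 (q(d, v) = -18/144 = -2*1/16 = -1/8)
1/(U(103, 0 - 4*7) + q(-229, -37)) = 1/((-4 + (0 - 4*7) - 1*103) - 1/8) = 1/((-4 + (0 - 28) - 103) - 1/8) = 1/((-4 - 28 - 103) - 1/8) = 1/(-135 - 1/8) = 1/(-1081/8) = -8/1081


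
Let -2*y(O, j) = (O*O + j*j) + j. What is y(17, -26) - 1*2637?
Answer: -6213/2 ≈ -3106.5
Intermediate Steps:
y(O, j) = -j/2 - O²/2 - j²/2 (y(O, j) = -((O*O + j*j) + j)/2 = -((O² + j²) + j)/2 = -(j + O² + j²)/2 = -j/2 - O²/2 - j²/2)
y(17, -26) - 1*2637 = (-½*(-26) - ½*17² - ½*(-26)²) - 1*2637 = (13 - ½*289 - ½*676) - 2637 = (13 - 289/2 - 338) - 2637 = -939/2 - 2637 = -6213/2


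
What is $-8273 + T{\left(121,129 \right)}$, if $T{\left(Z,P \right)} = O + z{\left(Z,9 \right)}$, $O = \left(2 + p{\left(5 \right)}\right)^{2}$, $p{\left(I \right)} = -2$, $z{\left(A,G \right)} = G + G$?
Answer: $-8255$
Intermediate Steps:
$z{\left(A,G \right)} = 2 G$
$O = 0$ ($O = \left(2 - 2\right)^{2} = 0^{2} = 0$)
$T{\left(Z,P \right)} = 18$ ($T{\left(Z,P \right)} = 0 + 2 \cdot 9 = 0 + 18 = 18$)
$-8273 + T{\left(121,129 \right)} = -8273 + 18 = -8255$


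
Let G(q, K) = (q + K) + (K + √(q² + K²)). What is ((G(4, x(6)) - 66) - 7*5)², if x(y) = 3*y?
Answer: 4061 - 244*√85 ≈ 1811.4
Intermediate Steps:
G(q, K) = q + √(K² + q²) + 2*K (G(q, K) = (K + q) + (K + √(K² + q²)) = q + √(K² + q²) + 2*K)
((G(4, x(6)) - 66) - 7*5)² = (((4 + √((3*6)² + 4²) + 2*(3*6)) - 66) - 7*5)² = (((4 + √(18² + 16) + 2*18) - 66) - 35)² = (((4 + √(324 + 16) + 36) - 66) - 35)² = (((4 + √340 + 36) - 66) - 35)² = (((4 + 2*√85 + 36) - 66) - 35)² = (((40 + 2*√85) - 66) - 35)² = ((-26 + 2*√85) - 35)² = (-61 + 2*√85)²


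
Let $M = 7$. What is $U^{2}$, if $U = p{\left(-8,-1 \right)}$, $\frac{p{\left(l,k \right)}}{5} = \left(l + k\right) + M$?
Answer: $100$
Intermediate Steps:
$p{\left(l,k \right)} = 35 + 5 k + 5 l$ ($p{\left(l,k \right)} = 5 \left(\left(l + k\right) + 7\right) = 5 \left(\left(k + l\right) + 7\right) = 5 \left(7 + k + l\right) = 35 + 5 k + 5 l$)
$U = -10$ ($U = 35 + 5 \left(-1\right) + 5 \left(-8\right) = 35 - 5 - 40 = -10$)
$U^{2} = \left(-10\right)^{2} = 100$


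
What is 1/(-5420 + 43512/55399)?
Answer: -55399/300219068 ≈ -0.00018453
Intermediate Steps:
1/(-5420 + 43512/55399) = 1/(-300219068/55399) = -55399/300219068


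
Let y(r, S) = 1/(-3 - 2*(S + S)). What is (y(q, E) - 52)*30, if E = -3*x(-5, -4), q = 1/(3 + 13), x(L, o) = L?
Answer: -32770/21 ≈ -1560.5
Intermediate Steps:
q = 1/16 ≈ 0.062500
E = 15 (E = -3*(-5) = 15)
y(r, S) = 1/(-3 - 4*S)
(y(q, E) - 52)*30 = (-1/(3 + 4*15) - 52)*30 = (-1/(3 + 60) - 52)*30 = (-1/63 - 52)*30 = -3277/63*30 = -32770/21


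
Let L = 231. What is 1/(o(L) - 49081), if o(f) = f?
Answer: -1/48850 ≈ -2.0471e-5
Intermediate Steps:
1/(o(L) - 49081) = 1/(231 - 49081) = 1/(-48850) = -1/48850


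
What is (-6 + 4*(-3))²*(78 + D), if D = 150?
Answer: 73872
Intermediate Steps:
(-6 + 4*(-3))²*(78 + D) = (-6 + 4*(-3))²*(78 + 150) = (-6 - 12)²*228 = (-18)²*228 = 324*228 = 73872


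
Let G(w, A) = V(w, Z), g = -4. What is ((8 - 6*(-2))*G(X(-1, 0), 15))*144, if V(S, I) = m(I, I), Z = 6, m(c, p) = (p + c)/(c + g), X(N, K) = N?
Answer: 17280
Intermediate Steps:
m(c, p) = (c + p)/(-4 + c) (m(c, p) = (p + c)/(c - 4) = (c + p)/(-4 + c))
V(S, I) = 2*I/(-4 + I) (V(S, I) = (I + I)/(-4 + I) = (2*I)/(-4 + I) = 2*I/(-4 + I))
G(w, A) = 6 (G(w, A) = 2*6/(-4 + 6) = 2*6/2 = 2*6*(1/2) = 6)
((8 - 6*(-2))*G(X(-1, 0), 15))*144 = ((8 - 6*(-2))*6)*144 = ((8 + 12)*6)*144 = (20*6)*144 = 120*144 = 17280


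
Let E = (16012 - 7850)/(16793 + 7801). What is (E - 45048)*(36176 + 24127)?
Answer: -11134972568675/4099 ≈ -2.7165e+9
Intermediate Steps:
E = 4081/12297 (E = 8162/24594 = 8162*(1/24594) = 4081/12297 ≈ 0.33187)
(E - 45048)*(36176 + 24127) = (4081/12297 - 45048)*(36176 + 24127) = -553951175/12297*60303 = -11134972568675/4099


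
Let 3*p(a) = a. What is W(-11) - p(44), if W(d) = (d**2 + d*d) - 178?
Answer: 148/3 ≈ 49.333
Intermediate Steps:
p(a) = a/3
W(d) = -178 + 2*d**2 (W(d) = (d**2 + d**2) - 178 = 2*d**2 - 178 = -178 + 2*d**2)
W(-11) - p(44) = (-178 + 2*(-11)**2) - 44/3 = (-178 + 2*121) - 1*44/3 = (-178 + 242) - 44/3 = 64 - 44/3 = 148/3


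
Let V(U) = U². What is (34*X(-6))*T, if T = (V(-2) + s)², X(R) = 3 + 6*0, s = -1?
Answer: 918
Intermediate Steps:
X(R) = 3 (X(R) = 3 + 0 = 3)
T = 9 (T = ((-2)² - 1)² = (4 - 1)² = 3² = 9)
(34*X(-6))*T = (34*3)*9 = 102*9 = 918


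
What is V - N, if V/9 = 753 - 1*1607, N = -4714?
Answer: -2972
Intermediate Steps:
V = -7686 (V = 9*(753 - 1*1607) = 9*(753 - 1607) = 9*(-854) = -7686)
V - N = -7686 - 1*(-4714) = -7686 + 4714 = -2972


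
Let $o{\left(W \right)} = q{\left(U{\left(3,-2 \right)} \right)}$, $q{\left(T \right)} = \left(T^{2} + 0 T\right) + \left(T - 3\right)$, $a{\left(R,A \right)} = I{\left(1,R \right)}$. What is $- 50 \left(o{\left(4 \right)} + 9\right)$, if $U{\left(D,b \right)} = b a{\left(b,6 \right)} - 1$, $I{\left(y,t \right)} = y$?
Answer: $-600$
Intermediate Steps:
$a{\left(R,A \right)} = 1$
$U{\left(D,b \right)} = -1 + b$ ($U{\left(D,b \right)} = b 1 - 1 = b - 1 = -1 + b$)
$q{\left(T \right)} = -3 + T + T^{2}$ ($q{\left(T \right)} = \left(T^{2} + 0\right) + \left(T - 3\right) = T^{2} + \left(-3 + T\right) = -3 + T + T^{2}$)
$o{\left(W \right)} = 3$ ($o{\left(W \right)} = -3 - 3 + \left(-1 - 2\right)^{2} = -3 - 3 + \left(-3\right)^{2} = -3 - 3 + 9 = 3$)
$- 50 \left(o{\left(4 \right)} + 9\right) = - 50 \left(3 + 9\right) = \left(-50\right) 12 = -600$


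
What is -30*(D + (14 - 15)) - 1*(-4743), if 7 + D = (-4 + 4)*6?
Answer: 4983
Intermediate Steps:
D = -7 (D = -7 + (-4 + 4)*6 = -7 + 0*6 = -7 + 0 = -7)
-30*(D + (14 - 15)) - 1*(-4743) = -30*(-7 + (14 - 15)) - 1*(-4743) = -30*(-7 - 1) + 4743 = -30*(-8) + 4743 = 240 + 4743 = 4983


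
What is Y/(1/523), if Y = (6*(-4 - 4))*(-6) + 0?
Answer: 150624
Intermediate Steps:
Y = 288 (Y = (6*(-8))*(-6) + 0 = -48*(-6) + 0 = 288 + 0 = 288)
Y/(1/523) = 288/(1/523) = 288*523 = 150624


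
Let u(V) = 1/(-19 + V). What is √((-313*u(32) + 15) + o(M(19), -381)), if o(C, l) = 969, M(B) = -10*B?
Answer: √162227/13 ≈ 30.983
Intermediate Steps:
√((-313*u(32) + 15) + o(M(19), -381)) = √((-313/(-19 + 32) + 15) + 969) = √((-313/13 + 15) + 969) = √(-118/13 + 969) = √(12479/13) = √162227/13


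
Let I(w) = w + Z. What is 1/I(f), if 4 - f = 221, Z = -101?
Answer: -1/318 ≈ -0.0031447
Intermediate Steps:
f = -217 (f = 4 - 1*221 = 4 - 221 = -217)
I(w) = -101 + w (I(w) = w - 101 = -101 + w)
1/I(f) = 1/(-101 - 217) = 1/(-318) = -1/318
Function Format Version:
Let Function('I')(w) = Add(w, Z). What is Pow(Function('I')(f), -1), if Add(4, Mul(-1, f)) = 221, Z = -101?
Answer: Rational(-1, 318) ≈ -0.0031447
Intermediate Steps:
f = -217 (f = Add(4, Mul(-1, 221)) = Add(4, -221) = -217)
Function('I')(w) = Add(-101, w) (Function('I')(w) = Add(w, -101) = Add(-101, w))
Pow(Function('I')(f), -1) = Pow(Add(-101, -217), -1) = Pow(-318, -1) = Rational(-1, 318)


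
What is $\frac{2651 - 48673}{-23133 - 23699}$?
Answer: $\frac{23011}{23416} \approx 0.9827$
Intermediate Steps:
$\frac{2651 - 48673}{-23133 - 23699} = - \frac{46022}{-46832} = \left(-46022\right) \left(- \frac{1}{46832}\right) = \frac{23011}{23416}$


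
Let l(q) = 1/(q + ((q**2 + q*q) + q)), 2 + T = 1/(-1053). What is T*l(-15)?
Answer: -301/63180 ≈ -0.0047642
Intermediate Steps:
T = -2107/1053 (T = -2 + 1/(-1053) = -2 - 1/1053 = -2107/1053 ≈ -2.0009)
l(q) = 1/(2*q + 2*q**2) (l(q) = 1/(q + ((q**2 + q**2) + q)) = 1/(q + (2*q**2 + q)) = 1/(q + (q + 2*q**2)) = 1/(2*q + 2*q**2))
T*l(-15) = -2107/(2106*(-15)*(1 - 15)) = -2107*(-1)/(2106*15*(-14)) = -2107*(-1)*(-1)/(2106*15*14) = -2107/1053*1/420 = -301/63180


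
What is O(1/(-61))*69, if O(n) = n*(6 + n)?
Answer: -25185/3721 ≈ -6.7683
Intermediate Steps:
O(1/(-61))*69 = ((6 + 1/(-61))/(-61))*69 = -(6 - 1/61)/61*69 = -1/61*365/61*69 = -365/3721*69 = -25185/3721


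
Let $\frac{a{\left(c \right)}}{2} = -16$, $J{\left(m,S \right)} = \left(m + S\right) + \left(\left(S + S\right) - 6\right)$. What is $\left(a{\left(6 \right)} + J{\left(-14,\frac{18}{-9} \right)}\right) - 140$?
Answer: $-198$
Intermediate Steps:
$J{\left(m,S \right)} = -6 + m + 3 S$ ($J{\left(m,S \right)} = \left(S + m\right) + \left(2 S - 6\right) = \left(S + m\right) + \left(-6 + 2 S\right) = -6 + m + 3 S$)
$a{\left(c \right)} = -32$ ($a{\left(c \right)} = 2 \left(-16\right) = -32$)
$\left(a{\left(6 \right)} + J{\left(-14,\frac{18}{-9} \right)}\right) - 140 = \left(-32 - \left(20 - \frac{54}{-9}\right)\right) - 140 = \left(-32 - \left(20 - 54 \left(- \frac{1}{9}\right)\right)\right) - 140 = \left(-32 - 26\right) - 140 = -58 - 140 = -198$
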